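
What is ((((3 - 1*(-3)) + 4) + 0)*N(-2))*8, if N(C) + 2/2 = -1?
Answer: -160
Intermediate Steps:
N(C) = -2 (N(C) = -1 - 1 = -2)
((((3 - 1*(-3)) + 4) + 0)*N(-2))*8 = ((((3 - 1*(-3)) + 4) + 0)*(-2))*8 = ((((3 + 3) + 4) + 0)*(-2))*8 = (((6 + 4) + 0)*(-2))*8 = ((10 + 0)*(-2))*8 = (10*(-2))*8 = -20*8 = -160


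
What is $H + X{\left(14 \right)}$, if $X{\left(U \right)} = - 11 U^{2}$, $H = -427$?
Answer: $-2583$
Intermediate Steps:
$H + X{\left(14 \right)} = -427 - 11 \cdot 14^{2} = -427 - 2156 = -2583$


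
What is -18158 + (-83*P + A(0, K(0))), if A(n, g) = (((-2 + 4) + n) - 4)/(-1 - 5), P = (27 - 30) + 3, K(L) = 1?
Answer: -54473/3 ≈ -18158.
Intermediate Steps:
P = 0 (P = -3 + 3 = 0)
A(n, g) = 1/3 - n/6 (A(n, g) = ((2 + n) - 4)/(-6) = (-2 + n)*(-1/6) = 1/3 - n/6)
-18158 + (-83*P + A(0, K(0))) = -18158 + (-83*0 + (1/3 - 1/6*0)) = -18158 + (0 + (1/3 + 0)) = -18158 + (0 + 1/3) = -18158 + 1/3 = -54473/3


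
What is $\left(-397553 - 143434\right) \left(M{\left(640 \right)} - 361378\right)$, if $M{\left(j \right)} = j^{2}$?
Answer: $-26087475114$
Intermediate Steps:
$\left(-397553 - 143434\right) \left(M{\left(640 \right)} - 361378\right) = \left(-397553 - 143434\right) \left(640^{2} - 361378\right) = - 540987 \left(409600 - 361378\right) = \left(-540987\right) 48222 = -26087475114$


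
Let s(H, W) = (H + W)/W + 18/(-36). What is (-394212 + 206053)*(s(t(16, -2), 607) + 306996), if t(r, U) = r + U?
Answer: -70125688762861/1214 ≈ -5.7764e+10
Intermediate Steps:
t(r, U) = U + r
s(H, W) = -1/2 + (H + W)/W (s(H, W) = (H + W)/W + 18*(-1/36) = (H + W)/W - 1/2 = -1/2 + (H + W)/W)
(-394212 + 206053)*(s(t(16, -2), 607) + 306996) = (-394212 + 206053)*(((-2 + 16) + (1/2)*607)/607 + 306996) = -188159*((14 + 607/2)/607 + 306996) = -188159*((1/607)*(635/2) + 306996) = -188159*(635/1214 + 306996) = -188159*372693779/1214 = -70125688762861/1214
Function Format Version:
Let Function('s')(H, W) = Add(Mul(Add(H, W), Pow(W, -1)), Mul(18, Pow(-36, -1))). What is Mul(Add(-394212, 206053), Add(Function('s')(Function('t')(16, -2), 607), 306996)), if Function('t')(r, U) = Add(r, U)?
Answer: Rational(-70125688762861, 1214) ≈ -5.7764e+10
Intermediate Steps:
Function('t')(r, U) = Add(U, r)
Function('s')(H, W) = Add(Rational(-1, 2), Mul(Pow(W, -1), Add(H, W))) (Function('s')(H, W) = Add(Mul(Pow(W, -1), Add(H, W)), Mul(18, Rational(-1, 36))) = Add(Mul(Pow(W, -1), Add(H, W)), Rational(-1, 2)) = Add(Rational(-1, 2), Mul(Pow(W, -1), Add(H, W))))
Mul(Add(-394212, 206053), Add(Function('s')(Function('t')(16, -2), 607), 306996)) = Mul(Add(-394212, 206053), Add(Mul(Pow(607, -1), Add(Add(-2, 16), Mul(Rational(1, 2), 607))), 306996)) = Mul(-188159, Add(Mul(Rational(1, 607), Add(14, Rational(607, 2))), 306996)) = Mul(-188159, Add(Mul(Rational(1, 607), Rational(635, 2)), 306996)) = Mul(-188159, Add(Rational(635, 1214), 306996)) = Mul(-188159, Rational(372693779, 1214)) = Rational(-70125688762861, 1214)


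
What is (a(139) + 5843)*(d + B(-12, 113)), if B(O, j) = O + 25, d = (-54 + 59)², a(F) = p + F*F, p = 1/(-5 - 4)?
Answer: 8606050/9 ≈ 9.5623e+5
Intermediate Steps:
p = -⅑ (p = 1/(-9) = -⅑ ≈ -0.11111)
a(F) = -⅑ + F² (a(F) = -⅑ + F*F = -⅑ + F²)
d = 25 (d = 5² = 25)
B(O, j) = 25 + O
(a(139) + 5843)*(d + B(-12, 113)) = ((-⅑ + 139²) + 5843)*(25 + (25 - 12)) = ((-⅑ + 19321) + 5843)*(25 + 13) = (173888/9 + 5843)*38 = (226475/9)*38 = 8606050/9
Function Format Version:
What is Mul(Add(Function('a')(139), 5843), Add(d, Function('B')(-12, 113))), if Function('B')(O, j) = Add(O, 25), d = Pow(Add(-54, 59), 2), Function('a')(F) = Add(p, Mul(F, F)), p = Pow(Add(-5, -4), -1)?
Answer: Rational(8606050, 9) ≈ 9.5623e+5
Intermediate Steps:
p = Rational(-1, 9) (p = Pow(-9, -1) = Rational(-1, 9) ≈ -0.11111)
Function('a')(F) = Add(Rational(-1, 9), Pow(F, 2)) (Function('a')(F) = Add(Rational(-1, 9), Mul(F, F)) = Add(Rational(-1, 9), Pow(F, 2)))
d = 25 (d = Pow(5, 2) = 25)
Function('B')(O, j) = Add(25, O)
Mul(Add(Function('a')(139), 5843), Add(d, Function('B')(-12, 113))) = Mul(Add(Add(Rational(-1, 9), Pow(139, 2)), 5843), Add(25, Add(25, -12))) = Mul(Add(Add(Rational(-1, 9), 19321), 5843), Add(25, 13)) = Mul(Add(Rational(173888, 9), 5843), 38) = Mul(Rational(226475, 9), 38) = Rational(8606050, 9)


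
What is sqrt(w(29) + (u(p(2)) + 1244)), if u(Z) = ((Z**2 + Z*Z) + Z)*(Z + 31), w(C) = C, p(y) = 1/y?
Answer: sqrt(5218)/2 ≈ 36.118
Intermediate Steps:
u(Z) = (31 + Z)*(Z + 2*Z**2) (u(Z) = ((Z**2 + Z**2) + Z)*(31 + Z) = (2*Z**2 + Z)*(31 + Z) = (Z + 2*Z**2)*(31 + Z) = (31 + Z)*(Z + 2*Z**2))
sqrt(w(29) + (u(p(2)) + 1244)) = sqrt(29 + ((31 + 2*(1/2)**2 + 63/2)/2 + 1244)) = sqrt(29 + ((31 + 2*(1/2)**2 + 63*(1/2))/2 + 1244)) = sqrt(29 + ((31 + 2*(1/4) + 63/2)/2 + 1244)) = sqrt(29 + ((31 + 1/2 + 63/2)/2 + 1244)) = sqrt(29 + ((1/2)*63 + 1244)) = sqrt(29 + (63/2 + 1244)) = sqrt(29 + 2551/2) = sqrt(2609/2) = sqrt(5218)/2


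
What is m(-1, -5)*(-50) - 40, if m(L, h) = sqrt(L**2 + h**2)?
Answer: -40 - 50*sqrt(26) ≈ -294.95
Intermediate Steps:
m(-1, -5)*(-50) - 40 = sqrt((-1)**2 + (-5)**2)*(-50) - 40 = sqrt(1 + 25)*(-50) - 40 = sqrt(26)*(-50) - 40 = -50*sqrt(26) - 40 = -40 - 50*sqrt(26)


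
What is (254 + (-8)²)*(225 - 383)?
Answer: -50244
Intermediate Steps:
(254 + (-8)²)*(225 - 383) = (254 + 64)*(-158) = 318*(-158) = -50244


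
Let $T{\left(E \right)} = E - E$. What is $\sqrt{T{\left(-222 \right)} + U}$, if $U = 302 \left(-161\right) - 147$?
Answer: $i \sqrt{48769} \approx 220.84 i$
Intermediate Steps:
$T{\left(E \right)} = 0$
$U = -48769$ ($U = -48622 - 147 = -48769$)
$\sqrt{T{\left(-222 \right)} + U} = \sqrt{0 - 48769} = \sqrt{-48769} = i \sqrt{48769}$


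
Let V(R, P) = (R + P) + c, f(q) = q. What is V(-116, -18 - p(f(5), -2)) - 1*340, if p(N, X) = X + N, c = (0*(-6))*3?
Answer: -477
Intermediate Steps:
c = 0 (c = 0*3 = 0)
p(N, X) = N + X
V(R, P) = P + R (V(R, P) = (R + P) + 0 = (P + R) + 0 = P + R)
V(-116, -18 - p(f(5), -2)) - 1*340 = ((-18 - (5 - 2)) - 116) - 1*340 = ((-18 - 1*3) - 116) - 340 = ((-18 - 3) - 116) - 340 = (-21 - 116) - 340 = -137 - 340 = -477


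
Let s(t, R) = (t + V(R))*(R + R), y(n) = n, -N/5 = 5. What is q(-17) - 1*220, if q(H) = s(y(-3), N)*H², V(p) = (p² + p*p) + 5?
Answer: -18091620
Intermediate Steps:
N = -25 (N = -5*5 = -25)
V(p) = 5 + 2*p² (V(p) = (p² + p²) + 5 = 2*p² + 5 = 5 + 2*p²)
s(t, R) = 2*R*(5 + t + 2*R²) (s(t, R) = (t + (5 + 2*R²))*(R + R) = (5 + t + 2*R²)*(2*R) = 2*R*(5 + t + 2*R²))
q(H) = -62600*H² (q(H) = (2*(-25)*(5 - 3 + 2*(-25)²))*H² = (2*(-25)*(5 - 3 + 2*625))*H² = (2*(-25)*(5 - 3 + 1250))*H² = (2*(-25)*1252)*H² = -62600*H²)
q(-17) - 1*220 = -62600*(-17)² - 1*220 = -62600*289 - 220 = -18091400 - 220 = -18091620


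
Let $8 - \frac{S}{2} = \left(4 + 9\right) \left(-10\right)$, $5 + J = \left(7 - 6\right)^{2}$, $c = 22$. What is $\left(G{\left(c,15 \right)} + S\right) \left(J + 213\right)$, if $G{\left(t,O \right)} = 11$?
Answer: $59983$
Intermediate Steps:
$J = -4$ ($J = -5 + \left(7 - 6\right)^{2} = -5 + 1^{2} = -5 + 1 = -4$)
$S = 276$ ($S = 16 - 2 \left(4 + 9\right) \left(-10\right) = 16 - 2 \cdot 13 \left(-10\right) = 16 - -260 = 16 + 260 = 276$)
$\left(G{\left(c,15 \right)} + S\right) \left(J + 213\right) = \left(11 + 276\right) \left(-4 + 213\right) = 287 \cdot 209 = 59983$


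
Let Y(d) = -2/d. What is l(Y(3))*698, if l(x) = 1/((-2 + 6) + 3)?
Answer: 698/7 ≈ 99.714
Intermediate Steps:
l(x) = 1/7 (l(x) = 1/(4 + 3) = 1/7)
l(Y(3))*698 = (1/7)*698 = 698/7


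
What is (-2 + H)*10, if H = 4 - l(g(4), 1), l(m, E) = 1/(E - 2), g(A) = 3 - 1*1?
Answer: 30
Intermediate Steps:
g(A) = 2 (g(A) = 3 - 1 = 2)
l(m, E) = 1/(-2 + E)
H = 5 (H = 4 - 1/(-2 + 1) = 4 - 1/(-1) = 4 - 1*(-1) = 4 + 1 = 5)
(-2 + H)*10 = (-2 + 5)*10 = 3*10 = 30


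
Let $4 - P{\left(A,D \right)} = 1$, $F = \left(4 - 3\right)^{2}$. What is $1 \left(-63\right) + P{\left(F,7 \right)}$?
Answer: $-60$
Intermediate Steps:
$F = 1$ ($F = 1^{2} = 1$)
$P{\left(A,D \right)} = 3$ ($P{\left(A,D \right)} = 4 - 1 = 3$)
$1 \left(-63\right) + P{\left(F,7 \right)} = 1 \left(-63\right) + 3 = -63 + 3 = -60$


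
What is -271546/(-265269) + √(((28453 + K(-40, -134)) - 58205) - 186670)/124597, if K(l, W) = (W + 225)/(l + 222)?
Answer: 271546/265269 + I*√865686/249194 ≈ 1.0237 + 0.0037337*I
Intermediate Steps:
K(l, W) = (225 + W)/(222 + l)
-271546/(-265269) + √(((28453 + K(-40, -134)) - 58205) - 186670)/124597 = -271546/(-265269) + √(((28453 + (225 - 134)/(222 - 40)) - 58205) - 186670)/124597 = -271546*(-1/265269) + √(((28453 + 91/182) - 58205) - 186670)*(1/124597) = 271546/265269 + √(((28453 + (1/182)*91) - 58205) - 186670)*(1/124597) = 271546/265269 + √(((28453 + ½) - 58205) - 186670)*(1/124597) = 271546/265269 + √((56907/2 - 58205) - 186670)*(1/124597) = 271546/265269 + √(-59503/2 - 186670)*(1/124597) = 271546/265269 + √(-432843/2)*(1/124597) = 271546/265269 + (I*√865686/2)*(1/124597) = 271546/265269 + I*√865686/249194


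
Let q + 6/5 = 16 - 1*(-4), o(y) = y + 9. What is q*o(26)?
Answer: 658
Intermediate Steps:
o(y) = 9 + y
q = 94/5 (q = -6/5 + (16 - 1*(-4)) = -6/5 + (16 + 4) = -6/5 + 20 = 94/5 ≈ 18.800)
q*o(26) = 94*(9 + 26)/5 = (94/5)*35 = 658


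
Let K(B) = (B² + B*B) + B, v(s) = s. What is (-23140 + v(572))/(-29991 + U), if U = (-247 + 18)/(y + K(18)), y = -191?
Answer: 5359900/7122977 ≈ 0.75248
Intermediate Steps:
K(B) = B + 2*B² (K(B) = (B² + B²) + B = 2*B² + B = B + 2*B²)
U = -229/475 (U = (-247 + 18)/(-191 + 18*(1 + 2*18)) = -229/(-191 + 18*(1 + 36)) = -229/(-191 + 18*37) = -229/(-191 + 666) = -229/475 ≈ -0.48211)
(-23140 + v(572))/(-29991 + U) = (-23140 + 572)/(-29991 - 229/475) = -22568/(-14245954/475) = -22568*(-475/14245954) = 5359900/7122977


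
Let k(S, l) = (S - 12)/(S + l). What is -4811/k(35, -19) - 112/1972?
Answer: -37949812/11339 ≈ -3346.8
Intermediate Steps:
k(S, l) = (-12 + S)/(S + l)
-4811/k(35, -19) - 112/1972 = -4811*(35 - 19)/(-12 + 35) - 112/1972 = -4811/(23/16) - 112*1/1972 = -4811/((1/16)*23) - 28/493 = -4811/23/16 - 28/493 = -4811*16/23 - 28/493 = -76976/23 - 28/493 = -37949812/11339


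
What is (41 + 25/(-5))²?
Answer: 1296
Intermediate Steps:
(41 + 25/(-5))² = (41 + 25*(-⅕))² = (41 - 5)² = 36² = 1296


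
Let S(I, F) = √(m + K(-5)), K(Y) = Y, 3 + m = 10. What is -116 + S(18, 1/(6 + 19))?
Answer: -116 + √2 ≈ -114.59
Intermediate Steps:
m = 7 (m = -3 + 10 = 7)
S(I, F) = √2 (S(I, F) = √(7 - 5) = √2)
-116 + S(18, 1/(6 + 19)) = -116 + √2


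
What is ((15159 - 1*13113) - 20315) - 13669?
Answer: -31938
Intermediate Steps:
((15159 - 1*13113) - 20315) - 13669 = ((15159 - 13113) - 20315) - 13669 = (2046 - 20315) - 13669 = -18269 - 13669 = -31938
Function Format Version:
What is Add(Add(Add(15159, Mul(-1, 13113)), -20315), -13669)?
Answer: -31938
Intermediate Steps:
Add(Add(Add(15159, Mul(-1, 13113)), -20315), -13669) = Add(Add(Add(15159, -13113), -20315), -13669) = Add(Add(2046, -20315), -13669) = Add(-18269, -13669) = -31938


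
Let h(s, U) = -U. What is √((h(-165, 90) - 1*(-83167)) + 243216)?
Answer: √326293 ≈ 571.22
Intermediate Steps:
√((h(-165, 90) - 1*(-83167)) + 243216) = √((-1*90 - 1*(-83167)) + 243216) = √((-90 + 83167) + 243216) = √(83077 + 243216) = √326293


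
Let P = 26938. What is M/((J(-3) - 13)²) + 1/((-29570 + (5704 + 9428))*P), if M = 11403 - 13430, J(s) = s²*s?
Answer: -197090705597/155572337600 ≈ -1.2669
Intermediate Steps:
J(s) = s³
M = -2027
M/((J(-3) - 13)²) + 1/((-29570 + (5704 + 9428))*P) = -2027/((-3)³ - 13)² + 1/((-29570 + (5704 + 9428))*26938) = -2027/(-27 - 13)² + (1/26938)/(-29570 + 15132) = -2027/((-40)²) + (1/26938)/(-14438) = -2027/1600 - 1/14438*1/26938 = -2027*1/1600 - 1/388930844 = -2027/1600 - 1/388930844 = -197090705597/155572337600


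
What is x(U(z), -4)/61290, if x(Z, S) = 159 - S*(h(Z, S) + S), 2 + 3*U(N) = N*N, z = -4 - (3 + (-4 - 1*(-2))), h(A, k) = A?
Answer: 521/183870 ≈ 0.0028335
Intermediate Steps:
z = -5 (z = -4 - (3 + (-4 + 2)) = -4 - (3 - 2) = -4 - 1*1 = -4 - 1 = -5)
U(N) = -2/3 + N**2/3 (U(N) = -2/3 + (N*N)/3 = -2/3 + N**2/3)
x(Z, S) = 159 - S*(S + Z) (x(Z, S) = 159 - S*(Z + S) = 159 - S*(S + Z))
x(U(z), -4)/61290 = (159 - 1*(-4)**2 - 1*(-4)*(-2/3 + (1/3)*(-5)**2))/61290 = (159 - 1*16 - 1*(-4)*(-2/3 + (1/3)*25))*(1/61290) = (159 - 16 - 1*(-4)*(-2/3 + 25/3))*(1/61290) = (159 - 16 - 1*(-4)*23/3)*(1/61290) = (159 - 16 + 92/3)*(1/61290) = (521/3)*(1/61290) = 521/183870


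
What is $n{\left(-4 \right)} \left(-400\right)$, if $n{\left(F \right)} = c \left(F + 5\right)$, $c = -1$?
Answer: $400$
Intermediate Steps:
$n{\left(F \right)} = -5 - F$ ($n{\left(F \right)} = - (F + 5) = - (5 + F) = -5 - F$)
$n{\left(-4 \right)} \left(-400\right) = \left(-5 - -4\right) \left(-400\right) = \left(-5 + 4\right) \left(-400\right) = \left(-1\right) \left(-400\right) = 400$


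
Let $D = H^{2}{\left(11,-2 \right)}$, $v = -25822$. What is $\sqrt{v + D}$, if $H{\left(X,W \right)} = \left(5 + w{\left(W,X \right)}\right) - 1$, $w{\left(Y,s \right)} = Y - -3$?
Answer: $i \sqrt{25797} \approx 160.61 i$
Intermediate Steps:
$w{\left(Y,s \right)} = 3 + Y$ ($w{\left(Y,s \right)} = Y + 3 = 3 + Y$)
$H{\left(X,W \right)} = 7 + W$ ($H{\left(X,W \right)} = \left(5 + \left(3 + W\right)\right) - 1 = \left(8 + W\right) - 1 = 7 + W$)
$D = 25$ ($D = \left(7 - 2\right)^{2} = 5^{2} = 25$)
$\sqrt{v + D} = \sqrt{-25822 + 25} = \sqrt{-25797} = i \sqrt{25797}$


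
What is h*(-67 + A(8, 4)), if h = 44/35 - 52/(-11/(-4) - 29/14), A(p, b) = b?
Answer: 451116/95 ≈ 4748.6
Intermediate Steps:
h = -50124/665 (h = 44*(1/35) - 52/(-11*(-¼) - 29*1/14) = 44/35 - 52/(11/4 - 29/14) = 44/35 - 52/19/28 = 44/35 - 52*28/19 = 44/35 - 1456/19 = -50124/665 ≈ -75.374)
h*(-67 + A(8, 4)) = -50124*(-67 + 4)/665 = -50124/665*(-63) = 451116/95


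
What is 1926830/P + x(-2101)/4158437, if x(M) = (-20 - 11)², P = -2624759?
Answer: -8010078771311/10914894941683 ≈ -0.73387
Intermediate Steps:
x(M) = 961 (x(M) = (-31)² = 961)
1926830/P + x(-2101)/4158437 = 1926830/(-2624759) + 961/4158437 = 1926830*(-1/2624759) + 961*(1/4158437) = -1926830/2624759 + 961/4158437 = -8010078771311/10914894941683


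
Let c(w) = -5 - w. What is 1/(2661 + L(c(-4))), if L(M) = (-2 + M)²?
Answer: 1/2670 ≈ 0.00037453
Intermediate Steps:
1/(2661 + L(c(-4))) = 1/(2661 + (-2 + (-5 - 1*(-4)))²) = 1/(2661 + (-2 + (-5 + 4))²) = 1/(2661 + (-2 - 1)²) = 1/(2661 + (-3)²) = 1/(2661 + 9) = 1/2670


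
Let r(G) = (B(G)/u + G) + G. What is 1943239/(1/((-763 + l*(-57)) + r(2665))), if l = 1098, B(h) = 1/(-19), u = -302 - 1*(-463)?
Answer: -344886294795158/3059 ≈ -1.1274e+11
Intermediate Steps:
u = 161 (u = -302 + 463 = 161)
B(h) = -1/19
r(G) = -1/3059 + 2*G (r(G) = (-1/19/161 + G) + G = (-1/19*1/161 + G) + G = (-1/3059 + G) + G = -1/3059 + 2*G)
1943239/(1/((-763 + l*(-57)) + r(2665))) = 1943239/(1/((-763 + 1098*(-57)) + (-1/3059 + 2*2665))) = 1943239/(1/((-763 - 62586) + (-1/3059 + 5330))) = 1943239/(1/(-63349 + 16304469/3059)) = 1943239/(1/(-177480122/3059)) = 1943239/(-3059/177480122) = 1943239*(-177480122/3059) = -344886294795158/3059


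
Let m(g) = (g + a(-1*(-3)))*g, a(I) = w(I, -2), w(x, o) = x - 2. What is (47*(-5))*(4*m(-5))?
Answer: -18800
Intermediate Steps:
w(x, o) = -2 + x
a(I) = -2 + I
m(g) = g*(1 + g) (m(g) = (g + (-2 - 1*(-3)))*g = (g + (-2 + 3))*g = (g + 1)*g = (1 + g)*g = g*(1 + g))
(47*(-5))*(4*m(-5)) = (47*(-5))*(4*(-5*(1 - 5))) = -940*(-5*(-4)) = -940*20 = -235*80 = -18800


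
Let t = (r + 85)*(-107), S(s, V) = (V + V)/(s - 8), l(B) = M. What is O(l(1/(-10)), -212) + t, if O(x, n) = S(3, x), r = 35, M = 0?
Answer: -12840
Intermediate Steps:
l(B) = 0
S(s, V) = 2*V/(-8 + s) (S(s, V) = (2*V)/(-8 + s) = 2*V/(-8 + s))
O(x, n) = -2*x/5 (O(x, n) = 2*x/(-8 + 3) = 2*x/(-5) = 2*x*(-⅕) = -2*x/5)
t = -12840 (t = (35 + 85)*(-107) = 120*(-107) = -12840)
O(l(1/(-10)), -212) + t = -⅖*0 - 12840 = 0 - 12840 = -12840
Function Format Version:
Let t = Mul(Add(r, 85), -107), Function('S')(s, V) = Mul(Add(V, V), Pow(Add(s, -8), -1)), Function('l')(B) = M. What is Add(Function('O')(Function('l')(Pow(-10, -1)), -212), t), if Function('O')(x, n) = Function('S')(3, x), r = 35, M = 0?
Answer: -12840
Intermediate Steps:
Function('l')(B) = 0
Function('S')(s, V) = Mul(2, V, Pow(Add(-8, s), -1)) (Function('S')(s, V) = Mul(Mul(2, V), Pow(Add(-8, s), -1)) = Mul(2, V, Pow(Add(-8, s), -1)))
Function('O')(x, n) = Mul(Rational(-2, 5), x) (Function('O')(x, n) = Mul(2, x, Pow(Add(-8, 3), -1)) = Mul(2, x, Pow(-5, -1)) = Mul(2, x, Rational(-1, 5)) = Mul(Rational(-2, 5), x))
t = -12840 (t = Mul(Add(35, 85), -107) = Mul(120, -107) = -12840)
Add(Function('O')(Function('l')(Pow(-10, -1)), -212), t) = Add(Mul(Rational(-2, 5), 0), -12840) = Add(0, -12840) = -12840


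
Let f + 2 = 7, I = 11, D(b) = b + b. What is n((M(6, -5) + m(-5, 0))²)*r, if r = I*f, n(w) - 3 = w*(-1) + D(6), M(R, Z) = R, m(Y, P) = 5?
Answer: -5830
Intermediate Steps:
D(b) = 2*b
f = 5 (f = -2 + 7 = 5)
n(w) = 15 - w (n(w) = 3 + (w*(-1) + 2*6) = 3 + (-w + 12) = 3 + (12 - w) = 15 - w)
r = 55 (r = 11*5 = 55)
n((M(6, -5) + m(-5, 0))²)*r = (15 - (6 + 5)²)*55 = (15 - 1*11²)*55 = (15 - 1*121)*55 = (15 - 121)*55 = -106*55 = -5830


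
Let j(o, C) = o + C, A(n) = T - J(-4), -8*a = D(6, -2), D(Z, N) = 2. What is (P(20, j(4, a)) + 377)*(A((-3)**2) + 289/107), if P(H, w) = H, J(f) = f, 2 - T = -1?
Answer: 412086/107 ≈ 3851.3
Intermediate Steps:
T = 3 (T = 2 - 1*(-1) = 2 + 1 = 3)
a = -1/4 (a = -1/8*2 = -1/4 ≈ -0.25000)
A(n) = 7 (A(n) = 3 - 1*(-4) = 3 + 4 = 7)
j(o, C) = C + o
(P(20, j(4, a)) + 377)*(A((-3)**2) + 289/107) = (20 + 377)*(7 + 289/107) = 397*(7 + 289*(1/107)) = 397*(7 + 289/107) = 397*(1038/107) = 412086/107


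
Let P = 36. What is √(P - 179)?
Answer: I*√143 ≈ 11.958*I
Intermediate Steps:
√(P - 179) = √(36 - 179) = √(-143) = I*√143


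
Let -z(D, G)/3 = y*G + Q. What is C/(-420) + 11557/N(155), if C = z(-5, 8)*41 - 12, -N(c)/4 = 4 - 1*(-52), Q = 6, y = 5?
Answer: -1219/32 ≈ -38.094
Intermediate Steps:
z(D, G) = -18 - 15*G (z(D, G) = -3*(5*G + 6) = -3*(6 + 5*G) = -18 - 15*G)
N(c) = -224 (N(c) = -4*(4 - 1*(-52)) = -4*(4 + 52) = -4*56 = -224)
C = -5670 (C = (-18 - 15*8)*41 - 12 = (-18 - 120)*41 - 12 = -138*41 - 12 = -5658 - 12 = -5670)
C/(-420) + 11557/N(155) = -5670/(-420) + 11557/(-224) = -5670*(-1/420) + 11557*(-1/224) = 27/2 - 1651/32 = -1219/32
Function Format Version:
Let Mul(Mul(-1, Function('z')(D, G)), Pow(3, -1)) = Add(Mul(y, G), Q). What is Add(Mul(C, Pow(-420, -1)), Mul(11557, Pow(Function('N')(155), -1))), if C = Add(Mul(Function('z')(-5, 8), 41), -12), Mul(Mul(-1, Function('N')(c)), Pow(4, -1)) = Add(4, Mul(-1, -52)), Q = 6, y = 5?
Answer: Rational(-1219, 32) ≈ -38.094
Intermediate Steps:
Function('z')(D, G) = Add(-18, Mul(-15, G)) (Function('z')(D, G) = Mul(-3, Add(Mul(5, G), 6)) = Mul(-3, Add(6, Mul(5, G))) = Add(-18, Mul(-15, G)))
Function('N')(c) = -224 (Function('N')(c) = Mul(-4, Add(4, Mul(-1, -52))) = Mul(-4, Add(4, 52)) = Mul(-4, 56) = -224)
C = -5670 (C = Add(Mul(Add(-18, Mul(-15, 8)), 41), -12) = Add(Mul(Add(-18, -120), 41), -12) = Add(Mul(-138, 41), -12) = Add(-5658, -12) = -5670)
Add(Mul(C, Pow(-420, -1)), Mul(11557, Pow(Function('N')(155), -1))) = Add(Mul(-5670, Pow(-420, -1)), Mul(11557, Pow(-224, -1))) = Add(Mul(-5670, Rational(-1, 420)), Mul(11557, Rational(-1, 224))) = Add(Rational(27, 2), Rational(-1651, 32)) = Rational(-1219, 32)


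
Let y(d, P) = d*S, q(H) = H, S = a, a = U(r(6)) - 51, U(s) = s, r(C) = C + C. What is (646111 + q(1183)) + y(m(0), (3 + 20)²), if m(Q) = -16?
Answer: 647918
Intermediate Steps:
r(C) = 2*C
a = -39 (a = 2*6 - 51 = 12 - 51 = -39)
S = -39
y(d, P) = -39*d (y(d, P) = d*(-39) = -39*d)
(646111 + q(1183)) + y(m(0), (3 + 20)²) = (646111 + 1183) - 39*(-16) = 647294 + 624 = 647918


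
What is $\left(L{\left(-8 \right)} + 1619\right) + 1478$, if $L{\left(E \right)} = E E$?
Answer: $3161$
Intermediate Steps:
$L{\left(E \right)} = E^{2}$
$\left(L{\left(-8 \right)} + 1619\right) + 1478 = \left(\left(-8\right)^{2} + 1619\right) + 1478 = \left(64 + 1619\right) + 1478 = 1683 + 1478 = 3161$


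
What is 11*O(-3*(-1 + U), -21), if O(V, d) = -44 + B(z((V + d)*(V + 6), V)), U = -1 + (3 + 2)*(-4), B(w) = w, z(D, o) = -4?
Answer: -528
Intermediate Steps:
U = -21 (U = -1 + 5*(-4) = -1 - 20 = -21)
O(V, d) = -48 (O(V, d) = -44 - 4 = -48)
11*O(-3*(-1 + U), -21) = 11*(-48) = -528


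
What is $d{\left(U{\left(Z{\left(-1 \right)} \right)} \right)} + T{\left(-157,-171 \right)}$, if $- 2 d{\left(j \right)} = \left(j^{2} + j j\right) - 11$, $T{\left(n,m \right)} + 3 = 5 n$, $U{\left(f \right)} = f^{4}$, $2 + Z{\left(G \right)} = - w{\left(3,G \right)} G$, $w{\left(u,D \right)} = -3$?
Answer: $- \frac{782815}{2} \approx -3.9141 \cdot 10^{5}$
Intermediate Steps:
$Z{\left(G \right)} = -2 + 3 G$ ($Z{\left(G \right)} = -2 + \left(-1\right) \left(-3\right) G = -2 + 3 G$)
$T{\left(n,m \right)} = -3 + 5 n$
$d{\left(j \right)} = \frac{11}{2} - j^{2}$ ($d{\left(j \right)} = - \frac{\left(j^{2} + j j\right) - 11}{2} = - \frac{\left(j^{2} + j^{2}\right) - 11}{2} = - \frac{2 j^{2} - 11}{2} = - \frac{-11 + 2 j^{2}}{2} = \frac{11}{2} - j^{2}$)
$d{\left(U{\left(Z{\left(-1 \right)} \right)} \right)} + T{\left(-157,-171 \right)} = \left(\frac{11}{2} - \left(\left(-2 + 3 \left(-1\right)\right)^{4}\right)^{2}\right) + \left(-3 + 5 \left(-157\right)\right) = \left(\frac{11}{2} - \left(\left(-2 - 3\right)^{4}\right)^{2}\right) - 788 = \left(\frac{11}{2} - \left(\left(-5\right)^{4}\right)^{2}\right) - 788 = \left(\frac{11}{2} - 625^{2}\right) - 788 = \left(\frac{11}{2} - 390625\right) - 788 = - \frac{781239}{2} - 788 = - \frac{782815}{2}$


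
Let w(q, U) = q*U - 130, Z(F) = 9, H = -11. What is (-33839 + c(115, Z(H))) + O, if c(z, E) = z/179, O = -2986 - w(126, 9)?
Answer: -6771276/179 ≈ -37828.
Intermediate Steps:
w(q, U) = -130 + U*q (w(q, U) = U*q - 130 = -130 + U*q)
O = -3990 (O = -2986 - (-130 + 9*126) = -2986 - (-130 + 1134) = -2986 - 1*1004 = -2986 - 1004 = -3990)
c(z, E) = z/179 (c(z, E) = z*(1/179) = z/179)
(-33839 + c(115, Z(H))) + O = (-33839 + (1/179)*115) - 3990 = (-33839 + 115/179) - 3990 = -6057066/179 - 3990 = -6771276/179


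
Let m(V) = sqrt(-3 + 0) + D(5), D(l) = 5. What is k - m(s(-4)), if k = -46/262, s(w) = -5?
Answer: -678/131 - I*sqrt(3) ≈ -5.1756 - 1.732*I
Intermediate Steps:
m(V) = 5 + I*sqrt(3) (m(V) = sqrt(-3 + 0) + 5 = sqrt(-3) + 5 = I*sqrt(3) + 5 = 5 + I*sqrt(3))
k = -23/131 (k = -46*1/262 = -23/131 ≈ -0.17557)
k - m(s(-4)) = -23/131 - (5 + I*sqrt(3)) = -23/131 + (-5 - I*sqrt(3)) = -678/131 - I*sqrt(3)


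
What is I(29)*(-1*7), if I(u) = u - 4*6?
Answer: -35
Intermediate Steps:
I(u) = -24 + u (I(u) = u - 24 = -24 + u)
I(29)*(-1*7) = (-24 + 29)*(-1*7) = 5*(-7) = -35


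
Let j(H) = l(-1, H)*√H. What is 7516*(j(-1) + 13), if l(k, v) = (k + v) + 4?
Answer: 97708 + 15032*I ≈ 97708.0 + 15032.0*I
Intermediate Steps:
l(k, v) = 4 + k + v
j(H) = √H*(3 + H) (j(H) = (4 - 1 + H)*√H = (3 + H)*√H = √H*(3 + H))
7516*(j(-1) + 13) = 7516*(√(-1)*(3 - 1) + 13) = 7516*(I*2 + 13) = 7516*(2*I + 13) = 7516*(13 + 2*I) = 97708 + 15032*I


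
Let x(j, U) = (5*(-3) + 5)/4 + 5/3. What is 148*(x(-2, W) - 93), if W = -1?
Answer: -41662/3 ≈ -13887.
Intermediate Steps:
x(j, U) = -5/6 (x(j, U) = (-15 + 5)*(1/4) + 5*(1/3) = -10*1/4 + 5/3 = -5/2 + 5/3 = -5/6)
148*(x(-2, W) - 93) = 148*(-5/6 - 93) = 148*(-563/6) = -41662/3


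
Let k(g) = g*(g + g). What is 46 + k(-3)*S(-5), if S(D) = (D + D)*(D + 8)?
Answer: -494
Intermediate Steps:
S(D) = 2*D*(8 + D) (S(D) = (2*D)*(8 + D) = 2*D*(8 + D))
k(g) = 2*g**2 (k(g) = g*(2*g) = 2*g**2)
46 + k(-3)*S(-5) = 46 + (2*(-3)**2)*(2*(-5)*(8 - 5)) = 46 + (2*9)*(2*(-5)*3) = 46 + 18*(-30) = 46 - 540 = -494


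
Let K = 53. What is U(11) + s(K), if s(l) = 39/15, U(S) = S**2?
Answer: 618/5 ≈ 123.60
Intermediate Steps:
s(l) = 13/5 (s(l) = 39*(1/15) = 13/5)
U(11) + s(K) = 11**2 + 13/5 = 121 + 13/5 = 618/5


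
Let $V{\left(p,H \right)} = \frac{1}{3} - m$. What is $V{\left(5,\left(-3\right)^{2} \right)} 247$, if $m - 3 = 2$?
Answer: $- \frac{3458}{3} \approx -1152.7$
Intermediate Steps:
$m = 5$ ($m = 3 + 2 = 5$)
$V{\left(p,H \right)} = - \frac{14}{3}$ ($V{\left(p,H \right)} = \frac{1}{3} - 5 = - \frac{14}{3}$)
$V{\left(5,\left(-3\right)^{2} \right)} 247 = \left(- \frac{14}{3}\right) 247 = - \frac{3458}{3}$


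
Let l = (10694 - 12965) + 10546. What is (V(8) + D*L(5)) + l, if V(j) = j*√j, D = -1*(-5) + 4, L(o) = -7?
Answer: 8212 + 16*√2 ≈ 8234.6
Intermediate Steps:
D = 9 (D = 5 + 4 = 9)
V(j) = j^(3/2)
l = 8275 (l = -2271 + 10546 = 8275)
(V(8) + D*L(5)) + l = (8^(3/2) + 9*(-7)) + 8275 = (16*√2 - 63) + 8275 = (-63 + 16*√2) + 8275 = 8212 + 16*√2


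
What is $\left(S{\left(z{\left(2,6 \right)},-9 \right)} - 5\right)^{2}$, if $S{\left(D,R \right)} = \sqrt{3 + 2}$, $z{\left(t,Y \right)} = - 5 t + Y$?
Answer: $\left(5 - \sqrt{5}\right)^{2} \approx 7.6393$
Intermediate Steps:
$z{\left(t,Y \right)} = Y - 5 t$
$S{\left(D,R \right)} = \sqrt{5}$
$\left(S{\left(z{\left(2,6 \right)},-9 \right)} - 5\right)^{2} = \left(\sqrt{5} - 5\right)^{2} = \left(-5 + \sqrt{5}\right)^{2}$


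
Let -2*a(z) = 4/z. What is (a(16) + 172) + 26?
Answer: 1583/8 ≈ 197.88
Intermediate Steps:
a(z) = -2/z
(a(16) + 172) + 26 = (-2/16 + 172) + 26 = (-2*1/16 + 172) + 26 = (-1/8 + 172) + 26 = 1375/8 + 26 = 1583/8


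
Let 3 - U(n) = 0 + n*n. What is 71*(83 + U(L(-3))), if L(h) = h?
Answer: 5467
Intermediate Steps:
U(n) = 3 - n**2 (U(n) = 3 - (0 + n*n) = 3 - (0 + n**2) = 3 - n**2)
71*(83 + U(L(-3))) = 71*(83 + (3 - 1*(-3)**2)) = 71*(83 + (3 - 1*9)) = 71*(83 + (3 - 9)) = 71*(83 - 6) = 71*77 = 5467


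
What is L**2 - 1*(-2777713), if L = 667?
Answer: 3222602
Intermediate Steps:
L**2 - 1*(-2777713) = 667**2 - 1*(-2777713) = 444889 + 2777713 = 3222602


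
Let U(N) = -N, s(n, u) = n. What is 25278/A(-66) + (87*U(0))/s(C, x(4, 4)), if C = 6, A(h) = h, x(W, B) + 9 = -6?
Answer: -383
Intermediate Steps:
x(W, B) = -15 (x(W, B) = -9 - 6 = -15)
25278/A(-66) + (87*U(0))/s(C, x(4, 4)) = 25278/(-66) + (87*(-1*0))/6 = 25278*(-1/66) + (87*0)*(⅙) = -383 + 0*(⅙) = -383 + 0 = -383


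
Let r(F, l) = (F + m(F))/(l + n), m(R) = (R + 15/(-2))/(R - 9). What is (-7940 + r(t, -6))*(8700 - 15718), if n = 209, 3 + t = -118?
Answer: 50711632763/910 ≈ 5.5727e+7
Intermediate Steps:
t = -121 (t = -3 - 118 = -121)
m(R) = (-15/2 + R)/(-9 + R) (m(R) = (R + 15*(-1/2))/(-9 + R) = (R - 15/2)/(-9 + R) = (-15/2 + R)/(-9 + R))
r(F, l) = (F + (-15/2 + F)/(-9 + F))/(209 + l) (r(F, l) = (F + (-15/2 + F)/(-9 + F))/(l + 209) = (F + (-15/2 + F)/(-9 + F))/(209 + l))
(-7940 + r(t, -6))*(8700 - 15718) = (-7940 + (-15/2 - 121 - 121*(-9 - 121))/((-9 - 121)*(209 - 6)))*(8700 - 15718) = (-7940 + (-15/2 - 121 - 121*(-130))/(-130*203))*(-7018) = (-7940 - 1/130*1/203*(-15/2 - 121 + 15730))*(-7018) = (-7940 - 1/130*1/203*31203/2)*(-7018) = (-7940 - 31203/52780)*(-7018) = -419104403/52780*(-7018) = 50711632763/910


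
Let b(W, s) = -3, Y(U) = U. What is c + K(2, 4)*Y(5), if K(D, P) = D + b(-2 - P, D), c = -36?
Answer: -41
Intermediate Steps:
K(D, P) = -3 + D (K(D, P) = D - 3 = -3 + D)
c + K(2, 4)*Y(5) = -36 + (-3 + 2)*5 = -36 - 1*5 = -36 - 5 = -41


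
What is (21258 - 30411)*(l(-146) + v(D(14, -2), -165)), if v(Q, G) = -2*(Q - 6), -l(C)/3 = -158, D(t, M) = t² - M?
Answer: -823770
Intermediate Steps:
l(C) = 474 (l(C) = -3*(-158) = 474)
v(Q, G) = 12 - 2*Q (v(Q, G) = -2*(-6 + Q) = 12 - 2*Q)
(21258 - 30411)*(l(-146) + v(D(14, -2), -165)) = (21258 - 30411)*(474 + (12 - 2*(14² - 1*(-2)))) = -9153*(474 + (12 - 2*(196 + 2))) = -9153*(474 + (12 - 2*198)) = -9153*(474 + (12 - 396)) = -9153*(474 - 384) = -9153*90 = -823770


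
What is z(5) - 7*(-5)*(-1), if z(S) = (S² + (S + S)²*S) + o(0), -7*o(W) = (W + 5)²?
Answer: 3405/7 ≈ 486.43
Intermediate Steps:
o(W) = -(5 + W)²/7 (o(W) = -(W + 5)²/7 = -(5 + W)²/7)
z(S) = -25/7 + S² + 4*S³ (z(S) = (S² + (S + S)²*S) - (5 + 0)²/7 = (S² + (2*S)²*S) - ⅐*5² = (S² + (4*S²)*S) - ⅐*25 = (S² + 4*S³) - 25/7 = -25/7 + S² + 4*S³)
z(5) - 7*(-5)*(-1) = (-25/7 + 5² + 4*5³) - 7*(-5)*(-1) = (-25/7 + 25 + 4*125) - (-35)*(-1) = (-25/7 + 25 + 500) - 1*35 = 3650/7 - 35 = 3405/7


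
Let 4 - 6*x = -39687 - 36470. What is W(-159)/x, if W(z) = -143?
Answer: -286/25387 ≈ -0.011266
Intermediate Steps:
x = 25387/2 (x = ⅔ - (-39687 - 36470)/6 = ⅔ - ⅙*(-76157) = ⅔ + 76157/6 = 25387/2 ≈ 12694.)
W(-159)/x = -143/25387/2 = -143*2/25387 = -286/25387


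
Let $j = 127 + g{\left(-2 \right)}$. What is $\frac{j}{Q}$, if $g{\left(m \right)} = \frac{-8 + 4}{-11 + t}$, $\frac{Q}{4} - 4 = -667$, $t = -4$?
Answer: $- \frac{1909}{39780} \approx -0.047989$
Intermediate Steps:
$Q = -2652$ ($Q = 16 + 4 \left(-667\right) = 16 - 2668 = -2652$)
$g{\left(m \right)} = \frac{4}{15}$ ($g{\left(m \right)} = \frac{-8 + 4}{-11 - 4} = - \frac{4}{-15} = \left(-4\right) \left(- \frac{1}{15}\right) = \frac{4}{15}$)
$j = \frac{1909}{15}$ ($j = 127 + \frac{4}{15} = \frac{1909}{15} \approx 127.27$)
$\frac{j}{Q} = \frac{1909}{15 \left(-2652\right)} = \frac{1909}{15} \left(- \frac{1}{2652}\right) = - \frac{1909}{39780}$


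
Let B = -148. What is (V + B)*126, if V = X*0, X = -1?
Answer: -18648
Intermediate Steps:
V = 0 (V = -1*0 = 0)
(V + B)*126 = (0 - 148)*126 = -148*126 = -18648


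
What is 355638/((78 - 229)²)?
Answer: 355638/22801 ≈ 15.597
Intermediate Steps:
355638/((78 - 229)²) = 355638/((-151)²) = 355638/22801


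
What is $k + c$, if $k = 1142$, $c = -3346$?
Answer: $-2204$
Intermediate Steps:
$k + c = 1142 - 3346 = -2204$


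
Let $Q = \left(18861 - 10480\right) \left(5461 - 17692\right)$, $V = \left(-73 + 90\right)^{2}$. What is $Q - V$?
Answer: $-102508300$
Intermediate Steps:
$V = 289$ ($V = 17^{2} = 289$)
$Q = -102508011$ ($Q = 8381 \left(-12231\right) = -102508011$)
$Q - V = -102508011 - 289 = -102508300$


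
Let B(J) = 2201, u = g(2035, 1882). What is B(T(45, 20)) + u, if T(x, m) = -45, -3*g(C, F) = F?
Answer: 4721/3 ≈ 1573.7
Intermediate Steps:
g(C, F) = -F/3
u = -1882/3 (u = -⅓*1882 = -1882/3 ≈ -627.33)
B(T(45, 20)) + u = 2201 - 1882/3 = 4721/3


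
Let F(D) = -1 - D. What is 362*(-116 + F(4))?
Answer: -43802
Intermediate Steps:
362*(-116 + F(4)) = 362*(-116 + (-1 - 1*4)) = 362*(-116 + (-1 - 4)) = 362*(-116 - 5) = 362*(-121) = -43802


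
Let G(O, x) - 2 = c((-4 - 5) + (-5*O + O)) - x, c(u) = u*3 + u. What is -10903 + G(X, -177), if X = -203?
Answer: -7512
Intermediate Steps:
c(u) = 4*u (c(u) = 3*u + u = 4*u)
G(O, x) = -34 - x - 16*O (G(O, x) = 2 + (4*((-4 - 5) + (-5*O + O)) - x) = 2 + (4*(-9 - 4*O) - x) = 2 + ((-36 - 16*O) - x) = 2 + (-36 - x - 16*O) = -34 - x - 16*O)
-10903 + G(X, -177) = -10903 + (-34 - 1*(-177) - 16*(-203)) = -10903 + (-34 + 177 + 3248) = -10903 + 3391 = -7512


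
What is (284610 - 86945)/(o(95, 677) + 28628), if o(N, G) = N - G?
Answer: 197665/28046 ≈ 7.0479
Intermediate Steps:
(284610 - 86945)/(o(95, 677) + 28628) = (284610 - 86945)/((95 - 1*677) + 28628) = 197665/((95 - 677) + 28628) = 197665/(-582 + 28628) = 197665/28046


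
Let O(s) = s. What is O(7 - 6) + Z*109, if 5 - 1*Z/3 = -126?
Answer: 42838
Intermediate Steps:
Z = 393 (Z = 15 - 3*(-126) = 15 + 378 = 393)
O(7 - 6) + Z*109 = (7 - 6) + 393*109 = 1 + 42837 = 42838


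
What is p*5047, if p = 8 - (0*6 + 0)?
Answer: 40376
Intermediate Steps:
p = 8 (p = 8 - (0 + 0) = 8 - 1*0 = 8 + 0 = 8)
p*5047 = 8*5047 = 40376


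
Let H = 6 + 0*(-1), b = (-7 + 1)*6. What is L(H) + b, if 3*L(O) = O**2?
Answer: -24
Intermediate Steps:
b = -36 (b = -6*6 = -36)
H = 6 (H = 6 + 0 = 6)
L(O) = O**2/3
L(H) + b = (1/3)*6**2 - 36 = (1/3)*36 - 36 = 12 - 36 = -24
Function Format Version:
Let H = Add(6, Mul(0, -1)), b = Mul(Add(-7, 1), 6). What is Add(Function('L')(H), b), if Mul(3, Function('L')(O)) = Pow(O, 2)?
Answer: -24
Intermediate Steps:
b = -36 (b = Mul(-6, 6) = -36)
H = 6 (H = Add(6, 0) = 6)
Function('L')(O) = Mul(Rational(1, 3), Pow(O, 2))
Add(Function('L')(H), b) = Add(Mul(Rational(1, 3), Pow(6, 2)), -36) = Add(Mul(Rational(1, 3), 36), -36) = Add(12, -36) = -24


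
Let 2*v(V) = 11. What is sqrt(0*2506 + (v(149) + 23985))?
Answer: sqrt(95962)/2 ≈ 154.89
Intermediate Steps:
v(V) = 11/2 (v(V) = (1/2)*11 = 11/2)
sqrt(0*2506 + (v(149) + 23985)) = sqrt(0*2506 + (11/2 + 23985)) = sqrt(0 + 47981/2) = sqrt(47981/2) = sqrt(95962)/2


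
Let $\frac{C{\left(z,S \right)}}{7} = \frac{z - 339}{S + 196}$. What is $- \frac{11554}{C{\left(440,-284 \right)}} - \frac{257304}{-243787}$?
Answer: $\frac{248052833752}{172357409} \approx 1439.2$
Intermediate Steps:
$C{\left(z,S \right)} = \frac{7 \left(-339 + z\right)}{196 + S}$ ($C{\left(z,S \right)} = 7 \frac{z - 339}{S + 196} = 7 \frac{-339 + z}{196 + S} = \frac{7 \left(-339 + z\right)}{196 + S}$)
$- \frac{11554}{C{\left(440,-284 \right)}} - \frac{257304}{-243787} = - \frac{11554}{7 \frac{1}{196 - 284} \left(-339 + 440\right)} - \frac{257304}{-243787} = - \frac{11554}{7 \frac{1}{-88} \cdot 101} - - \frac{257304}{243787} = - \frac{11554}{7 \left(- \frac{1}{88}\right) 101} + \frac{257304}{243787} = - \frac{11554}{- \frac{707}{88}} + \frac{257304}{243787} = \left(-11554\right) \left(- \frac{88}{707}\right) + \frac{257304}{243787} = \frac{1016752}{707} + \frac{257304}{243787} = \frac{248052833752}{172357409}$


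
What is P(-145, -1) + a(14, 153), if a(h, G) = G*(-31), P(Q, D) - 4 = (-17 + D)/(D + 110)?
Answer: -516569/109 ≈ -4739.2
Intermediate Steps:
P(Q, D) = 4 + (-17 + D)/(110 + D) (P(Q, D) = 4 + (-17 + D)/(D + 110) = 4 + (-17 + D)/(110 + D))
a(h, G) = -31*G
P(-145, -1) + a(14, 153) = (423 + 5*(-1))/(110 - 1) - 31*153 = (423 - 5)/109 - 4743 = (1/109)*418 - 4743 = 418/109 - 4743 = -516569/109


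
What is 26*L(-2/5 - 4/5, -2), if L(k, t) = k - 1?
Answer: -286/5 ≈ -57.200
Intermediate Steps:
L(k, t) = -1 + k
26*L(-2/5 - 4/5, -2) = 26*(-1 + (-2/5 - 4/5)) = 26*(-1 + (-2*⅕ - 4*⅕)) = 26*(-1 + (-⅖ - ⅘)) = 26*(-1 - 6/5) = 26*(-11/5) = -286/5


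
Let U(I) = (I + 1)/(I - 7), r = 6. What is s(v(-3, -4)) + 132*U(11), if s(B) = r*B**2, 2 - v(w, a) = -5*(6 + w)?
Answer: 2130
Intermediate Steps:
U(I) = (1 + I)/(-7 + I)
v(w, a) = 32 + 5*w (v(w, a) = 2 - (-5)*(6 + w) = 2 - (-30 - 5*w) = 2 + (30 + 5*w) = 32 + 5*w)
s(B) = 6*B**2
s(v(-3, -4)) + 132*U(11) = 6*(32 + 5*(-3))**2 + 132*((1 + 11)/(-7 + 11)) = 6*(32 - 15)**2 + 132*(12/4) = 6*17**2 + 132*((1/4)*12) = 6*289 + 132*3 = 1734 + 396 = 2130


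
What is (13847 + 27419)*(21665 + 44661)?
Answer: 2737008716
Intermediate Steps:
(13847 + 27419)*(21665 + 44661) = 41266*66326 = 2737008716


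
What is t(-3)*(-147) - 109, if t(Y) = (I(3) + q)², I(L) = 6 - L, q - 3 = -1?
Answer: -3784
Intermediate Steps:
q = 2 (q = 3 - 1 = 2)
t(Y) = 25 (t(Y) = ((6 - 1*3) + 2)² = ((6 - 3) + 2)² = (3 + 2)² = 5² = 25)
t(-3)*(-147) - 109 = 25*(-147) - 109 = -3675 - 109 = -3784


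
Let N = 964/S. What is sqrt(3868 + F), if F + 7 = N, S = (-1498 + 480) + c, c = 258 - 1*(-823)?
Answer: sqrt(1709449)/21 ≈ 62.260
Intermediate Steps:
c = 1081 (c = 258 + 823 = 1081)
S = 63 (S = (-1498 + 480) + 1081 = -1018 + 1081 = 63)
N = 964/63 ≈ 15.302
F = 523/63 (F = -7 + 964/63 = 523/63 ≈ 8.3016)
sqrt(3868 + F) = sqrt(3868 + 523/63) = sqrt(244207/63) = sqrt(1709449)/21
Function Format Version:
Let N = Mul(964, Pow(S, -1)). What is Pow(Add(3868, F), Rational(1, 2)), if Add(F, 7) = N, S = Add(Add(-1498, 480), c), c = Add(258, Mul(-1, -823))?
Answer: Mul(Rational(1, 21), Pow(1709449, Rational(1, 2))) ≈ 62.260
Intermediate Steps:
c = 1081 (c = Add(258, 823) = 1081)
S = 63 (S = Add(Add(-1498, 480), 1081) = Add(-1018, 1081) = 63)
N = Rational(964, 63) (N = Mul(964, Pow(63, -1)) = Mul(964, Rational(1, 63)) = Rational(964, 63) ≈ 15.302)
F = Rational(523, 63) (F = Add(-7, Rational(964, 63)) = Rational(523, 63) ≈ 8.3016)
Pow(Add(3868, F), Rational(1, 2)) = Pow(Add(3868, Rational(523, 63)), Rational(1, 2)) = Pow(Rational(244207, 63), Rational(1, 2)) = Mul(Rational(1, 21), Pow(1709449, Rational(1, 2)))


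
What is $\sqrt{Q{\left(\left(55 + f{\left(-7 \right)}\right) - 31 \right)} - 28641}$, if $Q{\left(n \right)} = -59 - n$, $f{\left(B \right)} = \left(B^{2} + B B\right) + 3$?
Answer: $5 i \sqrt{1153} \approx 169.78 i$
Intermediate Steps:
$f{\left(B \right)} = 3 + 2 B^{2}$ ($f{\left(B \right)} = \left(B^{2} + B^{2}\right) + 3 = 2 B^{2} + 3 = 3 + 2 B^{2}$)
$\sqrt{Q{\left(\left(55 + f{\left(-7 \right)}\right) - 31 \right)} - 28641} = \sqrt{\left(-59 - \left(\left(55 + \left(3 + 2 \left(-7\right)^{2}\right)\right) - 31\right)\right) - 28641} = \sqrt{\left(-59 - \left(\left(55 + \left(3 + 2 \cdot 49\right)\right) - 31\right)\right) - 28641} = \sqrt{\left(-59 - \left(\left(55 + \left(3 + 98\right)\right) - 31\right)\right) - 28641} = \sqrt{\left(-59 - \left(\left(55 + 101\right) - 31\right)\right) - 28641} = \sqrt{\left(-59 - \left(156 - 31\right)\right) - 28641} = \sqrt{\left(-59 - 125\right) - 28641} = \sqrt{-184 - 28641} = \sqrt{-28825} = 5 i \sqrt{1153}$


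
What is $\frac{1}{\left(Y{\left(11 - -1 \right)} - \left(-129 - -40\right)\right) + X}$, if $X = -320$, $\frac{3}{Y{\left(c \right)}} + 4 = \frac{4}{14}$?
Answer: $- \frac{26}{6027} \approx -0.0043139$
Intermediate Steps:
$Y{\left(c \right)} = - \frac{21}{26}$ ($Y{\left(c \right)} = \frac{3}{-4 + \frac{4}{14}} = \frac{3}{-4 + 4 \cdot \frac{1}{14}} = \frac{3}{-4 + \frac{2}{7}} = \frac{3}{- \frac{26}{7}} = 3 \left(- \frac{7}{26}\right) = - \frac{21}{26}$)
$\frac{1}{\left(Y{\left(11 - -1 \right)} - \left(-129 - -40\right)\right) + X} = \frac{1}{\left(- \frac{21}{26} - \left(-129 - -40\right)\right) - 320} = \frac{1}{\left(- \frac{21}{26} - \left(-129 + 40\right)\right) - 320} = \frac{1}{\left(- \frac{21}{26} - -89\right) - 320} = \frac{1}{\left(- \frac{21}{26} + 89\right) - 320} = \frac{1}{\frac{2293}{26} - 320} = \frac{1}{- \frac{6027}{26}} = - \frac{26}{6027}$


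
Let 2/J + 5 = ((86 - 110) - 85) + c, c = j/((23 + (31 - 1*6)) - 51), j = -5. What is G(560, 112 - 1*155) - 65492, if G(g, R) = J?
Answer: -22070810/337 ≈ -65492.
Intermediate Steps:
c = 5/3 (c = -5/((23 + (31 - 1*6)) - 51) = -5/((23 + (31 - 6)) - 51) = -5/((23 + 25) - 51) = -5/(48 - 51) = -5/(-3) = -5*(-⅓) = 5/3 ≈ 1.6667)
J = -6/337 (J = 2/(-5 + (((86 - 110) - 85) + 5/3)) = 2/(-5 + ((-24 - 85) + 5/3)) = 2/(-5 + (-109 + 5/3)) = 2/(-5 - 322/3) = 2/(-337/3) = 2*(-3/337) = -6/337 ≈ -0.017804)
G(g, R) = -6/337
G(560, 112 - 1*155) - 65492 = -6/337 - 65492 = -22070810/337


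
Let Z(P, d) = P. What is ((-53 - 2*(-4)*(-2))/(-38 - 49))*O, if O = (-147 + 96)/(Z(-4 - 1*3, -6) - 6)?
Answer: 1173/377 ≈ 3.1114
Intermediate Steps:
O = 51/13 (O = (-147 + 96)/((-4 - 1*3) - 6) = -51/((-4 - 3) - 6) = -51/(-7 - 6) = -51/(-13) = -51*(-1/13) = 51/13 ≈ 3.9231)
((-53 - 2*(-4)*(-2))/(-38 - 49))*O = ((-53 - 2*(-4)*(-2))/(-38 - 49))*(51/13) = ((-53 + 8*(-2))/(-87))*(51/13) = ((-53 - 16)*(-1/87))*(51/13) = -69*(-1/87)*(51/13) = (23/29)*(51/13) = 1173/377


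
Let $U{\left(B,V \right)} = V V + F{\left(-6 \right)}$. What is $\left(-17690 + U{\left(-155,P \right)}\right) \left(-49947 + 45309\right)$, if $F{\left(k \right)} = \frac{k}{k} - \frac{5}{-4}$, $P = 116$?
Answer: $\frac{39253713}{2} \approx 1.9627 \cdot 10^{7}$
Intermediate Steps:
$F{\left(k \right)} = \frac{9}{4}$ ($F{\left(k \right)} = 1 - - \frac{5}{4} = 1 + \frac{5}{4} = \frac{9}{4}$)
$U{\left(B,V \right)} = \frac{9}{4} + V^{2}$ ($U{\left(B,V \right)} = V V + \frac{9}{4} = V^{2} + \frac{9}{4} = \frac{9}{4} + V^{2}$)
$\left(-17690 + U{\left(-155,P \right)}\right) \left(-49947 + 45309\right) = \left(-17690 + \left(\frac{9}{4} + 116^{2}\right)\right) \left(-49947 + 45309\right) = \left(-17690 + \left(\frac{9}{4} + 13456\right)\right) \left(-4638\right) = \left(-17690 + \frac{53833}{4}\right) \left(-4638\right) = \left(- \frac{16927}{4}\right) \left(-4638\right) = \frac{39253713}{2}$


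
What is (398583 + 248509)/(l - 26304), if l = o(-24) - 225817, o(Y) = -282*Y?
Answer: -647092/245353 ≈ -2.6374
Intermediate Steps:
l = -219049 (l = -282*(-24) - 225817 = 6768 - 225817 = -219049)
(398583 + 248509)/(l - 26304) = (398583 + 248509)/(-219049 - 26304) = 647092/(-245353) = 647092*(-1/245353) = -647092/245353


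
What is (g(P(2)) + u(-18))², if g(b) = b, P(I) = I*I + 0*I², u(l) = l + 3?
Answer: 121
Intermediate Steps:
u(l) = 3 + l
P(I) = I² (P(I) = I² + 0 = I²)
(g(P(2)) + u(-18))² = (2² + (3 - 18))² = (4 - 15)² = (-11)² = 121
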